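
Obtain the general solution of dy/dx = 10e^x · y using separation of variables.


Separate variables: dy/y = 10e^x dx.
Integrate: ln|y| = 10e^x + C₀.
Exponentiate: y = Ce^(10e^x).


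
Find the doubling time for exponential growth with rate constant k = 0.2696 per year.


Exponential growth: P(t) = P₀ e^(0.2696t). Set P(t)/P₀ = 2: e^(0.2696t) = 2.
Solve: t = ln(2)/0.2696 ≈ 2.57 years.


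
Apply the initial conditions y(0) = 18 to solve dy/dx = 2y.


General solution of y' = 2y is y = Ce^(2x).
Apply y(0) = 18: C = 18.
Particular solution: y = 18e^(2x).


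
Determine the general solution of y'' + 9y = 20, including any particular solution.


Homogeneous part: r² + 9 = 0 ⇒ r = ±3i, so y_h = C₁cos(3x) + C₂sin(3x).
Try constant y_p = A; plug in: 9A = 20 ⇒ A = 20/9.
General solution: y = C₁cos(3x) + C₂sin(3x) + 20/9.


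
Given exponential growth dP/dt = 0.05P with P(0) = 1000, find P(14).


The ODE dP/dt = 0.05P has solution P(t) = P(0)e^(0.05t).
Substitute P(0) = 1000 and t = 14: P(14) = 1000 e^(0.70) ≈ 2014.


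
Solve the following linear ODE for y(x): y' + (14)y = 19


P(x) = 14, Q(x) = 19; integrating factor μ = e^(14x).
(μ y)' = 19e^(14x) ⇒ μ y = (19/14)e^(14x) + C.
Divide by μ: y = 19/14 + Ce^(-14x).


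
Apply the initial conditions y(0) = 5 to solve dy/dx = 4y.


General solution of y' = 4y is y = Ce^(4x).
Apply y(0) = 5: C = 5.
Particular solution: y = 5e^(4x).


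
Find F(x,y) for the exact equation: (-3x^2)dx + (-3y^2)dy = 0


Check exactness: ∂M/∂y = 0 and ∂N/∂x = 0; equal, so the equation is exact.
Integrate M with respect to x (treating y as constant): ∫M dx = -x^3 + h(y).
Differentiate w.r.t. y and set equal to N: the x-dependent terms already match, leaving h'(y) = -3y^2. Integrate: h(y) = -y^3.
So F(x,y) = -x^3 - y^3.
General solution: -x^3 - y^3 = C.


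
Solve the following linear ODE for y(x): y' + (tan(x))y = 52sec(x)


P(x) = tan(x) ⇒ μ = e^(∫tan(x)dx) = sec(x).
(sec(x) y)' = 52sec²(x) ⇒ sec(x) y = 52tan(x) + C.
Multiply by cos(x): y = 52sin(x) + C·cos(x).


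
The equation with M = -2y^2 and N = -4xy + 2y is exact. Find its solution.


Check exactness: ∂M/∂y = -4y and ∂N/∂x = -4y; equal, so the equation is exact.
Integrate M with respect to x (treating y as constant): ∫M dx = -2xy^2 + h(y).
Differentiate w.r.t. y and set equal to N: the x-dependent terms already match, leaving h'(y) = 2y. Integrate: h(y) = y^2.
So F(x,y) = -2xy^2 + y^2.
General solution: -2xy^2 + y^2 = C.


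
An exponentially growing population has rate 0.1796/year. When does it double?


Exponential growth: P(t) = P₀ e^(0.1796t). Set P(t)/P₀ = 2: e^(0.1796t) = 2.
Solve: t = ln(2)/0.1796 ≈ 3.86 years.


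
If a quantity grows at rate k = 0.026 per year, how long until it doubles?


Exponential growth: P(t) = P₀ e^(0.026t). Set P(t)/P₀ = 2: e^(0.026t) = 2.
Solve: t = ln(2)/0.026 ≈ 26.66 years.


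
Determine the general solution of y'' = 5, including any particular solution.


Characteristic polynomial (r - 0)² = 0; repeated root r = 0.
y_h = (C₁ + C₂x). Forcing matches the repeated root (resonance), so try y_p = Ax².
Substitute and solve for A: 2A = 5, so A = 5/2.
General solution: y = C₁ + C₂x + (5/2)x².


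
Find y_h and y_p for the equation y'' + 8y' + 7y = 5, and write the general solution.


Characteristic roots of r² + 8r + 7 = 0 are -7, -1.
y_h = C₁e^(-7x) + C₂e^(-x).
Constant forcing; try y_p = A. Then 7A = 5 ⇒ A = 5/7.
General solution: y = C₁e^(-7x) + C₂e^(-x) + 5/7.


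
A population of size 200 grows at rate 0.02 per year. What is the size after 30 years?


The ODE dP/dt = 0.02P has solution P(t) = P(0)e^(0.02t).
Substitute P(0) = 200 and t = 30: P(30) = 200 e^(0.60) ≈ 364.


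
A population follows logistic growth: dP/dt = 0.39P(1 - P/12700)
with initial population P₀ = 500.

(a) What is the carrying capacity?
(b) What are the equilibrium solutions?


Logistic ODE dP/dt = 0.39P(1 - P/12700) has equilibria where dP/dt = 0, i.e. P = 0 or P = 12700.
The coefficient (1 - P/K) = 0 when P = K, identifying K = 12700 as the carrying capacity.
(a) K = 12700; (b) equilibria P = 0 and P = 12700.


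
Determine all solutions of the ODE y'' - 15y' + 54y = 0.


Characteristic equation: r² - 15r + 54 = 0.
Factor: (r - 6)(r - 9) = 0 ⇒ r = 6, 9 (distinct real).
General solution: y = C₁e^(6x) + C₂e^(9x).


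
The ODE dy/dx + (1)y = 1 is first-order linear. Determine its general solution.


P(x) = 1, Q(x) = 1; integrating factor μ = e^(x).
(μ y)' = e^(x) ⇒ μ y = e^(x) + C.
Divide by μ: y = 1 + Ce^(-x).


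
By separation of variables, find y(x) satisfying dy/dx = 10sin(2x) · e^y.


Separate: e^(-y) dy = 10sin(2x) dx.
Integrate: -e^(-y) = -5cos(2x) + C₀.
Rearrange: e^(-y) = 5cos(2x) + C.


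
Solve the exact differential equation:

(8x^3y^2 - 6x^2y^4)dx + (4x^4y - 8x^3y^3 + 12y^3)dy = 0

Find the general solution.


Check exactness: ∂M/∂y = 16x^3y - 24x^2y^3 and ∂N/∂x = 16x^3y - 24x^2y^3; equal, so the equation is exact.
Integrate M with respect to x (treating y as constant): ∫M dx = 2x^4y^2 - 2x^3y^4 + h(y).
Differentiate w.r.t. y and set equal to N: the x-dependent terms already match, leaving h'(y) = 12y^3. Integrate: h(y) = 3y^4.
So F(x,y) = 2x^4y^2 - 2x^3y^4 + 3y^4.
General solution: 2x^4y^2 - 2x^3y^4 + 3y^4 = C.


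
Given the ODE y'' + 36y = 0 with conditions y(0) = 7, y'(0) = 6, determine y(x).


Characteristic roots of r² + 36 = 0 are ±6i, so y = C₁cos(6x) + C₂sin(6x).
Apply y(0) = 7: C₁ = 7. Differentiate and apply y'(0) = 6: 6·C₂ = 6, so C₂ = 1.
Particular solution: y = 7cos(6x) + sin(6x).


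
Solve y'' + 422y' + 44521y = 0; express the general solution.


Characteristic equation: r² + 422r + 44521 = 0, i.e. (r + 211)² = 0.
Repeated root r = -211; include an x factor for the second linearly independent solution.
General solution: y = (C₁ + C₂x)e^(-211x).


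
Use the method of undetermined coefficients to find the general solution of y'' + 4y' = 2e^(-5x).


Characteristic roots of r² + 4r = 0 are -4, 0.
y_h = C₁e^(-4x) + C₂.
Forcing exponent -5 is not a characteristic root; try y_p = Ae^(-5x).
Substitute: A·(25 + (4)·-5 + (0)) = A·5 = 2, so A = 2/5.
General solution: y = C₁e^(-4x) + C₂ + (2/5)e^(-5x).


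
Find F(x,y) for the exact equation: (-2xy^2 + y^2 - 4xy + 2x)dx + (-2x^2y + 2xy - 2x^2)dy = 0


Check exactness: ∂M/∂y = -4xy + 2y - 4x and ∂N/∂x = -4xy + 2y - 4x; equal, so the equation is exact.
Integrate M with respect to x (treating y as constant): ∫M dx = -x^2y^2 + xy^2 - 2x^2y + x^2 + h(y).
Differentiate w.r.t. y and set equal to N: all terms match, so h'(y) = 0 and h is a constant absorbed into C.
General solution: -x^2y^2 + xy^2 - 2x^2y + x^2 = C.


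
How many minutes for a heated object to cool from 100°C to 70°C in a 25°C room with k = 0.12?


From T(t) = T_a + (T₀ - T_a)e^(-kt), set T(t) = 70:
(70 - 25) / (100 - 25) = e^(-0.12t), so t = -ln(0.600)/0.12 ≈ 4.3 minutes.


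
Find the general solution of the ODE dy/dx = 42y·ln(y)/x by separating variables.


Separate: dy/[y ln(y)] = 42 dx/x.
Substitute u = ln(y): du/u = 42 dx/x.
Integrate: ln|ln(y)| = 42ln|x| + C₀, hence ln(y) = C·x^42.


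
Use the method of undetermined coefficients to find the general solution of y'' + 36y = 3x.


Homogeneous: r² + 36 = 0 ⇒ r = ±6i, y_h = C₁cos(6x) + C₂sin(6x).
Polynomial forcing; try y_p = Ax + B. Then y_p'' + 36 y_p = 36(Ax + B) = 3x, so B = 0 and A = 1/12.
General solution: y = C₁cos(6x) + C₂sin(6x) + (1/12)x.


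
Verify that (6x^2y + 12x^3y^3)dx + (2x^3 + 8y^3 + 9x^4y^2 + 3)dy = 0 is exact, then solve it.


Check exactness: ∂M/∂y = 6x^2 + 36x^3y^2 and ∂N/∂x = 6x^2 + 36x^3y^2; equal, so the equation is exact.
Integrate M with respect to x (treating y as constant): ∫M dx = 2x^3y + 3x^4y^3 + h(y).
Differentiate w.r.t. y and set equal to N: the x-dependent terms already match, leaving h'(y) = 8y^3 + 3. Integrate: h(y) = 2y^4 + 3y.
So F(x,y) = 2x^3y + 2y^4 + 3x^4y^3 + 3y.
General solution: 2x^3y + 2y^4 + 3x^4y^3 + 3y = C.


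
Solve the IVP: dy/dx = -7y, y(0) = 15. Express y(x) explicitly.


General solution of y' = -7y is y = Ce^(-7x).
Apply y(0) = 15: C = 15.
Particular solution: y = 15e^(-7x).


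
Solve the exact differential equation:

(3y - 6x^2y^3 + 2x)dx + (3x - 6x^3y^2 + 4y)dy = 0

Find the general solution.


Check exactness: ∂M/∂y = 3 - 18x^2y^2 and ∂N/∂x = 3 - 18x^2y^2; equal, so the equation is exact.
Integrate M with respect to x (treating y as constant): ∫M dx = 3xy - 2x^3y^3 + x^2 + h(y).
Differentiate w.r.t. y and set equal to N: the x-dependent terms already match, leaving h'(y) = 4y. Integrate: h(y) = 2y^2.
So F(x,y) = 3xy - 2x^3y^3 + x^2 + 2y^2.
General solution: 3xy - 2x^3y^3 + x^2 + 2y^2 = C.


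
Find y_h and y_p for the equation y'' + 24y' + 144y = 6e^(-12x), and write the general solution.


Characteristic polynomial (r + 12)² = 0; repeated root r = -12.
y_h = (C₁ + C₂x)e^(-12x). Forcing matches the repeated root (resonance), so try y_p = Ax² e^(-12x).
Substitute and solve for A: 2A = 6, so A = 3.
General solution: y = (C₁ + C₂x + 3x²)e^(-12x).


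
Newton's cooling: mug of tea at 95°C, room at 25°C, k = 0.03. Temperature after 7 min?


Newton's law: dT/dt = -k(T - T_a) has solution T(t) = T_a + (T₀ - T_a)e^(-kt).
Plug in T_a = 25, T₀ = 95, k = 0.03, t = 7: T(7) = 25 + (70)e^(-0.21) ≈ 81.7°C.


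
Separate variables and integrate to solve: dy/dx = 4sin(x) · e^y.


Separate: e^(-y) dy = 4sin(x) dx.
Integrate: -e^(-y) = -4cos(x) + C₀.
Rearrange: e^(-y) = 4cos(x) + C.


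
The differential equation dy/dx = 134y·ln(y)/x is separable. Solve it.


Separate: dy/[y ln(y)] = 134 dx/x.
Substitute u = ln(y): du/u = 134 dx/x.
Integrate: ln|ln(y)| = 134ln|x| + C₀, hence ln(y) = C·x^134.


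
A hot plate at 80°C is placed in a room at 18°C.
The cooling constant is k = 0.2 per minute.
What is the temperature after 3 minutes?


Newton's law: dT/dt = -k(T - T_a) has solution T(t) = T_a + (T₀ - T_a)e^(-kt).
Plug in T_a = 18, T₀ = 80, k = 0.2, t = 3: T(3) = 18 + (62)e^(-0.60) ≈ 52.0°C.


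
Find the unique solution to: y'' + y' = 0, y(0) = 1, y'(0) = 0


Characteristic roots of r² + r = 0 are -1, 0.
General solution y = c₁ e^(-x) + c₂.
Apply y(0) = 1: c₁ + c₂ = 1. Apply y'(0) = 0: -1 c₁ + 0 c₂ = 0.
Solve: c₁ = 0, c₂ = 1.
Particular solution: y = 0e^(-x) + 1.


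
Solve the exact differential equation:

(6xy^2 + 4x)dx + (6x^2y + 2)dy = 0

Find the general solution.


Check exactness: ∂M/∂y = 12xy and ∂N/∂x = 12xy; equal, so the equation is exact.
Integrate M with respect to x (treating y as constant): ∫M dx = 3x^2y^2 + 2x^2 + h(y).
Differentiate w.r.t. y and set equal to N: the x-dependent terms already match, leaving h'(y) = 2. Integrate: h(y) = 2y.
So F(x,y) = 3x^2y^2 + 2y + 2x^2.
General solution: 3x^2y^2 + 2y + 2x^2 = C.


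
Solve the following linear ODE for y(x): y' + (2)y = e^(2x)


P(x) = 2 ⇒ μ = e^(2x).
(μ y)' = e^(4x) ⇒ μ y = e^(4x)/4 + C.
Divide by μ: y = (1/4)e^(2x) + Ce^(-2x).


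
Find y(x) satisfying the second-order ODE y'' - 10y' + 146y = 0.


Characteristic equation: r² - 10r + 146 = 0.
Discriminant is negative; roots r = 5 ± 11i (complex conjugate pair).
General solution uses e^(α x)(C₁ cos(β x) + C₂ sin(β x)): y = e^(5x)(C₁cos(11x) + C₂sin(11x)).


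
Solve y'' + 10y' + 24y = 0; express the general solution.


Characteristic equation: r² + 10r + 24 = 0.
Factor: (r + 6)(r + 4) = 0 ⇒ r = -6, -4 (distinct real).
General solution: y = C₁e^(-6x) + C₂e^(-4x).


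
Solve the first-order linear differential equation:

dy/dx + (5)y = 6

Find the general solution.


P(x) = 5, Q(x) = 6; integrating factor μ = e^(5x).
(μ y)' = 6e^(5x) ⇒ μ y = (6/5)e^(5x) + C.
Divide by μ: y = 6/5 + Ce^(-5x).


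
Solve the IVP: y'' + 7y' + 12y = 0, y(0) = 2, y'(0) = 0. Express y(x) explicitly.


Characteristic roots of r² + 7r + 12 = 0 are -4, -3.
General solution y = c₁ e^(-4x) + c₂ e^(-3x).
Apply y(0) = 2: c₁ + c₂ = 2. Apply y'(0) = 0: -4 c₁ - 3 c₂ = 0.
Solve: c₁ = -6, c₂ = 8.
Particular solution: y = -6e^(-4x) + 8e^(-3x).


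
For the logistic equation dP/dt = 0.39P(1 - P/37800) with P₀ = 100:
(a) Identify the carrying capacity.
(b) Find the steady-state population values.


Logistic ODE dP/dt = 0.39P(1 - P/37800) has equilibria where dP/dt = 0, i.e. P = 0 or P = 37800.
The coefficient (1 - P/K) = 0 when P = K, identifying K = 37800 as the carrying capacity.
(a) K = 37800; (b) equilibria P = 0 and P = 37800.


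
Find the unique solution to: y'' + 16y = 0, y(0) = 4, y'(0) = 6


Characteristic roots of r² + 16 = 0 are ±4i, so y = C₁cos(4x) + C₂sin(4x).
Apply y(0) = 4: C₁ = 4. Differentiate and apply y'(0) = 6: 4·C₂ = 6, so C₂ = 3/2.
Particular solution: y = 4cos(4x) + (3/2)sin(4x).


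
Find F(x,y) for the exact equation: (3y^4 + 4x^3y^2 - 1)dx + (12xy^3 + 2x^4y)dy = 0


Check exactness: ∂M/∂y = 12y^3 + 8x^3y and ∂N/∂x = 12y^3 + 8x^3y; equal, so the equation is exact.
Integrate M with respect to x (treating y as constant): ∫M dx = 3xy^4 + x^4y^2 - x + h(y).
Differentiate w.r.t. y and set equal to N: all terms match, so h'(y) = 0 and h is a constant absorbed into C.
General solution: 3xy^4 + x^4y^2 - x = C.


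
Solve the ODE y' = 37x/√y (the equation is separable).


Separate: √y dy = 37x dx.
Integrate: (2/3)y^(3/2) = (37/2)x² + C.


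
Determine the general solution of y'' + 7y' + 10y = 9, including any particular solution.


Characteristic roots of r² + 7r + 10 = 0 are -2, -5.
y_h = C₁e^(-2x) + C₂e^(-5x).
Constant forcing; try y_p = A. Then 10A = 9 ⇒ A = 9/10.
General solution: y = C₁e^(-2x) + C₂e^(-5x) + 9/10.


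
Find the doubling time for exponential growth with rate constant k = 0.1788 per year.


Exponential growth: P(t) = P₀ e^(0.1788t). Set P(t)/P₀ = 2: e^(0.1788t) = 2.
Solve: t = ln(2)/0.1788 ≈ 3.88 years.


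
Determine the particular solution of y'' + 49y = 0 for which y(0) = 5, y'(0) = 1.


Characteristic roots of r² + 49 = 0 are ±7i, so y = C₁cos(7x) + C₂sin(7x).
Apply y(0) = 5: C₁ = 5. Differentiate and apply y'(0) = 1: 7·C₂ = 1, so C₂ = 1/7.
Particular solution: y = 5cos(7x) + (1/7)sin(7x).


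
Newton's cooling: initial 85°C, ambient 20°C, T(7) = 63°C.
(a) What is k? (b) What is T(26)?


Newton's law: T(t) = T_a + (T₀ - T_a)e^(-kt).
(a) Use T(7) = 63: (63 - 20)/(85 - 20) = e^(-k·7), so k = -ln(0.662)/7 ≈ 0.0590.
(b) Apply k to t = 26: T(26) = 20 + (65)e^(-1.535) ≈ 34.0°C.


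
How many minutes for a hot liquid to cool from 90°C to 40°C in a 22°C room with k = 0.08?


From T(t) = T_a + (T₀ - T_a)e^(-kt), set T(t) = 40:
(40 - 22) / (90 - 22) = e^(-0.08t), so t = -ln(0.265)/0.08 ≈ 16.6 minutes.


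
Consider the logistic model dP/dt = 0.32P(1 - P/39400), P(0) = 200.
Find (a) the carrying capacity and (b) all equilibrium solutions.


Logistic ODE dP/dt = 0.32P(1 - P/39400) has equilibria where dP/dt = 0, i.e. P = 0 or P = 39400.
The coefficient (1 - P/K) = 0 when P = K, identifying K = 39400 as the carrying capacity.
(a) K = 39400; (b) equilibria P = 0 and P = 39400.


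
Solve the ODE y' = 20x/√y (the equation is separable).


Separate: √y dy = 20x dx.
Integrate: (2/3)y^(3/2) = 10x² + C.


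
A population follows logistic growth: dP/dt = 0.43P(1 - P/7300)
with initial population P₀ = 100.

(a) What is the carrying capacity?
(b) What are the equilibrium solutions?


Logistic ODE dP/dt = 0.43P(1 - P/7300) has equilibria where dP/dt = 0, i.e. P = 0 or P = 7300.
The coefficient (1 - P/K) = 0 when P = K, identifying K = 7300 as the carrying capacity.
(a) K = 7300; (b) equilibria P = 0 and P = 7300.


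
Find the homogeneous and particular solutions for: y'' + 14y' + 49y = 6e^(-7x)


Characteristic polynomial (r + 7)² = 0; repeated root r = -7.
y_h = (C₁ + C₂x)e^(-7x). Forcing matches the repeated root (resonance), so try y_p = Ax² e^(-7x).
Substitute and solve for A: 2A = 6, so A = 3.
General solution: y = (C₁ + C₂x + 3x²)e^(-7x).


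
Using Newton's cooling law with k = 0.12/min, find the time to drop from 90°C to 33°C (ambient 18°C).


From T(t) = T_a + (T₀ - T_a)e^(-kt), set T(t) = 33:
(33 - 18) / (90 - 18) = e^(-0.12t), so t = -ln(0.208)/0.12 ≈ 13.1 minutes.


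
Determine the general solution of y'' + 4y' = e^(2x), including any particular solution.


Characteristic roots of r² + 4r = 0 are 0, -4.
y_h = C₁ + C₂e^(-4x).
Forcing exponent 2 is not a characteristic root; try y_p = Ae^(2x).
Substitute: A·(4 + (4)·2 + (0)) = A·12 = 1, so A = 1/12.
General solution: y = C₁ + C₂e^(-4x) + (1/12)e^(2x).


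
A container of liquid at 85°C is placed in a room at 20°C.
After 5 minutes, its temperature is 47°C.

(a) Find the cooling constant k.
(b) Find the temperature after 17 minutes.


Newton's law: T(t) = T_a + (T₀ - T_a)e^(-kt).
(a) Use T(5) = 47: (47 - 20)/(85 - 20) = e^(-k·5), so k = -ln(0.415)/5 ≈ 0.1757.
(b) Apply k to t = 17: T(17) = 20 + (65)e^(-2.987) ≈ 23.3°C.


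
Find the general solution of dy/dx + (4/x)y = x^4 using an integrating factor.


P(x) = 4/x ⇒ μ = x^4.
(x^4 y)' = x^4·x^4 = x^8.
Integrate: x^4 y = x^9/(9) + C.
Solve for y: y = (1/9)x^5 + C/x^4.


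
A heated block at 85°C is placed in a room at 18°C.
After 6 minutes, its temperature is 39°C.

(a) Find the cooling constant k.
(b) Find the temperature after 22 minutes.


Newton's law: T(t) = T_a + (T₀ - T_a)e^(-kt).
(a) Use T(6) = 39: (39 - 18)/(85 - 18) = e^(-k·6), so k = -ln(0.313)/6 ≈ 0.1934.
(b) Apply k to t = 22: T(22) = 18 + (67)e^(-4.254) ≈ 19.0°C.


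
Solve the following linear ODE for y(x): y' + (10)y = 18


P(x) = 10, Q(x) = 18; integrating factor μ = e^(10x).
(μ y)' = 18e^(10x) ⇒ μ y = (9/5)e^(10x) + C.
Divide by μ: y = 9/5 + Ce^(-10x).


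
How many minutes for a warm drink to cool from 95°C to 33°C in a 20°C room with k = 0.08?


From T(t) = T_a + (T₀ - T_a)e^(-kt), set T(t) = 33:
(33 - 20) / (95 - 20) = e^(-0.08t), so t = -ln(0.173)/0.08 ≈ 21.9 minutes.


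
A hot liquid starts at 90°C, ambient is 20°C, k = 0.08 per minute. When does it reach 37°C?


From T(t) = T_a + (T₀ - T_a)e^(-kt), set T(t) = 37:
(37 - 20) / (90 - 20) = e^(-0.08t), so t = -ln(0.243)/0.08 ≈ 17.7 minutes.


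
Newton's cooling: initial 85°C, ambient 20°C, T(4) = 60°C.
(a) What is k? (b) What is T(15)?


Newton's law: T(t) = T_a + (T₀ - T_a)e^(-kt).
(a) Use T(4) = 60: (60 - 20)/(85 - 20) = e^(-k·4), so k = -ln(0.615)/4 ≈ 0.1214.
(b) Apply k to t = 15: T(15) = 20 + (65)e^(-1.821) ≈ 30.5°C.


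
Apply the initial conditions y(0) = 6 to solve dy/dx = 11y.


General solution of y' = 11y is y = Ce^(11x).
Apply y(0) = 6: C = 6.
Particular solution: y = 6e^(11x).


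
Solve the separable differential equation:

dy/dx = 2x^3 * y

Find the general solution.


Separate variables: dy/y = 2x^3 dx.
Integrate: ln|y| = (1/2)x^4 + C₀.
Exponentiate: y = Ce^((1/2)x^4).


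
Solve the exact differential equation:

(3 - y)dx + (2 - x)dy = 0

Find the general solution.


Check exactness: ∂M/∂y = -1 and ∂N/∂x = -1; equal, so the equation is exact.
Integrate M with respect to x (treating y as constant): ∫M dx = 3x - xy + h(y).
Differentiate w.r.t. y and set equal to N: the x-dependent terms already match, leaving h'(y) = 2. Integrate: h(y) = 2y.
So F(x,y) = 2y + 3x - xy.
General solution: 2y + 3x - xy = C.


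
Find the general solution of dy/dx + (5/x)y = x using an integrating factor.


P(x) = 5/x ⇒ μ = x^5.
(x^5 y)' = x^6 ⇒ x^5 y = x^7/(7) + C.
Solve for y: y = (1/7)x^2 + C/x^5.


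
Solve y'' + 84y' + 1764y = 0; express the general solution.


Characteristic equation: r² + 84r + 1764 = 0, i.e. (r + 42)² = 0.
Repeated root r = -42; include an x factor for the second linearly independent solution.
General solution: y = (C₁ + C₂x)e^(-42x).


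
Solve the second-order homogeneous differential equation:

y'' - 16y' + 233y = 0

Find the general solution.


Characteristic equation: r² - 16r + 233 = 0.
Discriminant is negative; roots r = 8 ± 13i (complex conjugate pair).
General solution uses e^(α x)(C₁ cos(β x) + C₂ sin(β x)): y = e^(8x)(C₁cos(13x) + C₂sin(13x)).


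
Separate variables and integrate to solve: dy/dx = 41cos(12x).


g(y) = 1, so integrate directly: y = ∫ 41cos(12x) dx = (41/12)sin(12x) + C.


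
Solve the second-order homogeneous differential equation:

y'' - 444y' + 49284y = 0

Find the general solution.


Characteristic equation: r² - 444r + 49284 = 0, i.e. (r - 222)² = 0.
Repeated root r = 222; include an x factor for the second linearly independent solution.
General solution: y = (C₁ + C₂x)e^(222x).


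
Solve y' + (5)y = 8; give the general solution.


P(x) = 5, Q(x) = 8; integrating factor μ = e^(5x).
(μ y)' = 8e^(5x) ⇒ μ y = (8/5)e^(5x) + C.
Divide by μ: y = 8/5 + Ce^(-5x).


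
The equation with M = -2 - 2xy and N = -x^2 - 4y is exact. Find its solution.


Check exactness: ∂M/∂y = -2x and ∂N/∂x = -2x; equal, so the equation is exact.
Integrate M with respect to x (treating y as constant): ∫M dx = -2x - x^2y + h(y).
Differentiate w.r.t. y and set equal to N: the x-dependent terms already match, leaving h'(y) = -4y. Integrate: h(y) = -2y^2.
So F(x,y) = -2x - x^2y - 2y^2.
General solution: -2x - x^2y - 2y^2 = C.


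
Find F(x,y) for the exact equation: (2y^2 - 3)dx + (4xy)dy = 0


Check exactness: ∂M/∂y = 4y and ∂N/∂x = 4y; equal, so the equation is exact.
Integrate M with respect to x (treating y as constant): ∫M dx = 2xy^2 - 3x + h(y).
Differentiate w.r.t. y and set equal to N: all terms match, so h'(y) = 0 and h is a constant absorbed into C.
General solution: 2xy^2 - 3x = C.


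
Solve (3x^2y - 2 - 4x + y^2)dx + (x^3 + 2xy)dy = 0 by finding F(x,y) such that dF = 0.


Check exactness: ∂M/∂y = 3x^2 + 2y and ∂N/∂x = 3x^2 + 2y; equal, so the equation is exact.
Integrate M with respect to x (treating y as constant): ∫M dx = x^3y - 2x - 2x^2 + xy^2 + h(y).
Differentiate w.r.t. y and set equal to N: all terms match, so h'(y) = 0 and h is a constant absorbed into C.
General solution: x^3y - 2x - 2x^2 + xy^2 = C.


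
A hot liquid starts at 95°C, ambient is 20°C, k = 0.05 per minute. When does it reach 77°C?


From T(t) = T_a + (T₀ - T_a)e^(-kt), set T(t) = 77:
(77 - 20) / (95 - 20) = e^(-0.05t), so t = -ln(0.760)/0.05 ≈ 5.5 minutes.


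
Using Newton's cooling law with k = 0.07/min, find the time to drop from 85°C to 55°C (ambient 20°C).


From T(t) = T_a + (T₀ - T_a)e^(-kt), set T(t) = 55:
(55 - 20) / (85 - 20) = e^(-0.07t), so t = -ln(0.538)/0.07 ≈ 8.8 minutes.


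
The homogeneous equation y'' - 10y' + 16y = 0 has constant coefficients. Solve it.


Characteristic equation: r² - 10r + 16 = 0.
Factor: (r - 2)(r - 8) = 0 ⇒ r = 2, 8 (distinct real).
General solution: y = C₁e^(2x) + C₂e^(8x).


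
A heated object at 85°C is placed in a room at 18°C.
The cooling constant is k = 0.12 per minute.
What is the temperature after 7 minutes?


Newton's law: dT/dt = -k(T - T_a) has solution T(t) = T_a + (T₀ - T_a)e^(-kt).
Plug in T_a = 18, T₀ = 85, k = 0.12, t = 7: T(7) = 18 + (67)e^(-0.84) ≈ 46.9°C.


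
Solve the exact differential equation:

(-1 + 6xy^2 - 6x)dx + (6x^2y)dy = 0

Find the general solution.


Check exactness: ∂M/∂y = 12xy and ∂N/∂x = 12xy; equal, so the equation is exact.
Integrate M with respect to x (treating y as constant): ∫M dx = -x + 3x^2y^2 - 3x^2 + h(y).
Differentiate w.r.t. y and set equal to N: all terms match, so h'(y) = 0 and h is a constant absorbed into C.
General solution: -x + 3x^2y^2 - 3x^2 = C.


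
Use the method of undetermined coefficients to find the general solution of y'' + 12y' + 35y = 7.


Characteristic roots of r² + 12r + 35 = 0 are -7, -5.
y_h = C₁e^(-7x) + C₂e^(-5x).
Constant forcing; try y_p = A. Then 35A = 7 ⇒ A = 1/5.
General solution: y = C₁e^(-7x) + C₂e^(-5x) + 1/5.


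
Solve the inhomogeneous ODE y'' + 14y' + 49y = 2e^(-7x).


Characteristic polynomial (r + 7)² = 0; repeated root r = -7.
y_h = (C₁ + C₂x)e^(-7x). Forcing matches the repeated root (resonance), so try y_p = Ax² e^(-7x).
Substitute and solve for A: 2A = 2, so A = 1.
General solution: y = (C₁ + C₂x + x²)e^(-7x).


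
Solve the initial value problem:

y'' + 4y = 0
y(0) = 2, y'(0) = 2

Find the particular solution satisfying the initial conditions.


Characteristic roots of r² + 4 = 0 are ±2i, so y = C₁cos(2x) + C₂sin(2x).
Apply y(0) = 2: C₁ = 2. Differentiate and apply y'(0) = 2: 2·C₂ = 2, so C₂ = 1.
Particular solution: y = 2cos(2x) + sin(2x).


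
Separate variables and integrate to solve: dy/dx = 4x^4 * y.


Separate variables: dy/y = 4x^4 dx.
Integrate: ln|y| = (4/5)x^5 + C₀.
Exponentiate: y = Ce^((4/5)x^5).


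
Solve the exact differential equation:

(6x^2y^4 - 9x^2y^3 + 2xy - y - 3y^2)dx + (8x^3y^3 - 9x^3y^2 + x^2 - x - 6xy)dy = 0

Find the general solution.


Check exactness: ∂M/∂y = 24x^2y^3 - 27x^2y^2 + 2x - 1 - 6y and ∂N/∂x = 24x^2y^3 - 27x^2y^2 + 2x - 1 - 6y; equal, so the equation is exact.
Integrate M with respect to x (treating y as constant): ∫M dx = 2x^3y^4 - 3x^3y^3 + x^2y - xy - 3xy^2 + h(y).
Differentiate w.r.t. y and set equal to N: all terms match, so h'(y) = 0 and h is a constant absorbed into C.
General solution: 2x^3y^4 - 3x^3y^3 + x^2y - xy - 3xy^2 = C.


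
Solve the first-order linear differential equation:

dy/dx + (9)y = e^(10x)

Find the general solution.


P(x) = 9 ⇒ μ = e^(9x).
(μ y)' = e^(19x) ⇒ μ y = e^(19x)/19 + C.
Divide by μ: y = (1/19)e^(10x) + Ce^(-9x).


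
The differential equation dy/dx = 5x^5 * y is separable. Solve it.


Separate variables: dy/y = 5x^5 dx.
Integrate: ln|y| = (5/6)x^6 + C₀.
Exponentiate: y = Ce^((5/6)x^6).


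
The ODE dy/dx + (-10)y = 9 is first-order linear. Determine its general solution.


P(x) = -10 ⇒ μ = e^(-10x).
(μ y)' = 9e^(-10x) ⇒ μ y = -(9/10)e^(-10x) + C.
Divide by μ: y = -9/10 + Ce^(10x).


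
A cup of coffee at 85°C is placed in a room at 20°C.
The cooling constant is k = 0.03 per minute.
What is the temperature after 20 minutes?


Newton's law: dT/dt = -k(T - T_a) has solution T(t) = T_a + (T₀ - T_a)e^(-kt).
Plug in T_a = 20, T₀ = 85, k = 0.03, t = 20: T(20) = 20 + (65)e^(-0.60) ≈ 55.7°C.


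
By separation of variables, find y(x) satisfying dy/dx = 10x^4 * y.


Separate variables: dy/y = 10x^4 dx.
Integrate: ln|y| = 2x^5 + C₀.
Exponentiate: y = Ce^(2x^5).


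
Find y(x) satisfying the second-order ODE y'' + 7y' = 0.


Characteristic equation: r² + 7r = 0.
Factor: (r - 0)(r + 7) = 0 ⇒ r = 0, -7 (distinct real).
General solution: y = C₁ + C₂e^(-7x).


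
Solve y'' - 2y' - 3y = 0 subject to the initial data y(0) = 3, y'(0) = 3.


Characteristic roots of r² - 2r - 3 = 0 are 3, -1.
General solution y = c₁ e^(3x) + c₂ e^(-x).
Apply y(0) = 3: c₁ + c₂ = 3. Apply y'(0) = 3: 3 c₁ - 1 c₂ = 3.
Solve: c₁ = 3/2, c₂ = 3/2.
Particular solution: y = (3/2)e^(3x) + (3/2)e^(-x).


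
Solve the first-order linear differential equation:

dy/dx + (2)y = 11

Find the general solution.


P(x) = 2, Q(x) = 11; integrating factor μ = e^(2x).
(μ y)' = 11e^(2x) ⇒ μ y = (11/2)e^(2x) + C.
Divide by μ: y = 11/2 + Ce^(-2x).


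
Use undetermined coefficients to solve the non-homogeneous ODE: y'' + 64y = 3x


Homogeneous: r² + 64 = 0 ⇒ r = ±8i, y_h = C₁cos(8x) + C₂sin(8x).
Polynomial forcing; try y_p = Ax + B. Then y_p'' + 64 y_p = 64(Ax + B) = 3x, so B = 0 and A = 3/64.
General solution: y = C₁cos(8x) + C₂sin(8x) + (3/64)x.


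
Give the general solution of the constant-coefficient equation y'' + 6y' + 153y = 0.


Characteristic equation: r² + 6r + 153 = 0.
Discriminant is negative; roots r = -3 ± 12i (complex conjugate pair).
General solution uses e^(α x)(C₁ cos(β x) + C₂ sin(β x)): y = e^(-3x)(C₁cos(12x) + C₂sin(12x)).


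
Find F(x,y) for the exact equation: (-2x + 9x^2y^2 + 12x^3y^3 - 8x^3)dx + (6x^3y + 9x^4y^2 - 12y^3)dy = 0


Check exactness: ∂M/∂y = 18x^2y + 36x^3y^2 and ∂N/∂x = 18x^2y + 36x^3y^2; equal, so the equation is exact.
Integrate M with respect to x (treating y as constant): ∫M dx = -x^2 + 3x^3y^2 + 3x^4y^3 - 2x^4 + h(y).
Differentiate w.r.t. y and set equal to N: the x-dependent terms already match, leaving h'(y) = -12y^3. Integrate: h(y) = -3y^4.
So F(x,y) = -x^2 + 3x^3y^2 + 3x^4y^3 - 2x^4 - 3y^4.
General solution: -x^2 + 3x^3y^2 + 3x^4y^3 - 2x^4 - 3y^4 = C.


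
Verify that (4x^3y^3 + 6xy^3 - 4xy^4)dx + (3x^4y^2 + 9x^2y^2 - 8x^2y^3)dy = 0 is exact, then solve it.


Check exactness: ∂M/∂y = 12x^3y^2 + 18xy^2 - 16xy^3 and ∂N/∂x = 12x^3y^2 + 18xy^2 - 16xy^3; equal, so the equation is exact.
Integrate M with respect to x (treating y as constant): ∫M dx = x^4y^3 + 3x^2y^3 - 2x^2y^4 + h(y).
Differentiate w.r.t. y and set equal to N: all terms match, so h'(y) = 0 and h is a constant absorbed into C.
General solution: x^4y^3 + 3x^2y^3 - 2x^2y^4 = C.


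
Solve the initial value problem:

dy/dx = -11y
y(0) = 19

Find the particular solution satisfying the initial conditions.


General solution of y' = -11y is y = Ce^(-11x).
Apply y(0) = 19: C = 19.
Particular solution: y = 19e^(-11x).


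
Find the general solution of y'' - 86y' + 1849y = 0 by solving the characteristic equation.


Characteristic equation: r² - 86r + 1849 = 0, i.e. (r - 43)² = 0.
Repeated root r = 43; include an x factor for the second linearly independent solution.
General solution: y = (C₁ + C₂x)e^(43x).


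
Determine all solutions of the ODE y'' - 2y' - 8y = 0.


Characteristic equation: r² - 2r - 8 = 0.
Factor: (r - 4)(r + 2) = 0 ⇒ r = 4, -2 (distinct real).
General solution: y = C₁e^(4x) + C₂e^(-2x).


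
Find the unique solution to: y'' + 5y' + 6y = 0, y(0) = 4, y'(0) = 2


Characteristic roots of r² + 5r + 6 = 0 are -2, -3.
General solution y = c₁ e^(-2x) + c₂ e^(-3x).
Apply y(0) = 4: c₁ + c₂ = 4. Apply y'(0) = 2: -2 c₁ - 3 c₂ = 2.
Solve: c₁ = 14, c₂ = -10.
Particular solution: y = 14e^(-2x) - 10e^(-3x).


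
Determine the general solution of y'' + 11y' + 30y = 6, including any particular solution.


Characteristic roots of r² + 11r + 30 = 0 are -6, -5.
y_h = C₁e^(-6x) + C₂e^(-5x).
Constant forcing; try y_p = A. Then 30A = 6 ⇒ A = 1/5.
General solution: y = C₁e^(-6x) + C₂e^(-5x) + 1/5.


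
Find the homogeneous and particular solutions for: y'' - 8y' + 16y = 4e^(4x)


Characteristic polynomial (r - 4)² = 0; repeated root r = 4.
y_h = (C₁ + C₂x)e^(4x). Forcing matches the repeated root (resonance), so try y_p = Ax² e^(4x).
Substitute and solve for A: 2A = 4, so A = 2.
General solution: y = (C₁ + C₂x + 2x²)e^(4x).


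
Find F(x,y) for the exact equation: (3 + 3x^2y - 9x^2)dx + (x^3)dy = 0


Check exactness: ∂M/∂y = 3x^2 and ∂N/∂x = 3x^2; equal, so the equation is exact.
Integrate M with respect to x (treating y as constant): ∫M dx = 3x + x^3y - 3x^3 + h(y).
Differentiate w.r.t. y and set equal to N: all terms match, so h'(y) = 0 and h is a constant absorbed into C.
General solution: 3x + x^3y - 3x^3 = C.


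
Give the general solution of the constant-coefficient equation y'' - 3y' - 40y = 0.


Characteristic equation: r² - 3r - 40 = 0.
Factor: (r - 8)(r + 5) = 0 ⇒ r = 8, -5 (distinct real).
General solution: y = C₁e^(8x) + C₂e^(-5x).


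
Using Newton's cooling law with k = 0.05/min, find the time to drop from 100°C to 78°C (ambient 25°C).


From T(t) = T_a + (T₀ - T_a)e^(-kt), set T(t) = 78:
(78 - 25) / (100 - 25) = e^(-0.05t), so t = -ln(0.707)/0.05 ≈ 6.9 minutes.


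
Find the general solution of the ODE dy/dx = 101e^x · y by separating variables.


Separate variables: dy/y = 101e^x dx.
Integrate: ln|y| = 101e^x + C₀.
Exponentiate: y = Ce^(101e^x).


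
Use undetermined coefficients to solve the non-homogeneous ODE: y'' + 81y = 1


Homogeneous part: r² + 81 = 0 ⇒ r = ±9i, so y_h = C₁cos(9x) + C₂sin(9x).
Try constant y_p = A; plug in: 81A = 1 ⇒ A = 1/81.
General solution: y = C₁cos(9x) + C₂sin(9x) + 1/81.


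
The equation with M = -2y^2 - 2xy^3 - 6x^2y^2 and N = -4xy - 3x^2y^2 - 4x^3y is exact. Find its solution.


Check exactness: ∂M/∂y = -4y - 6xy^2 - 12x^2y and ∂N/∂x = -4y - 6xy^2 - 12x^2y; equal, so the equation is exact.
Integrate M with respect to x (treating y as constant): ∫M dx = -2xy^2 - x^2y^3 - 2x^3y^2 + h(y).
Differentiate w.r.t. y and set equal to N: all terms match, so h'(y) = 0 and h is a constant absorbed into C.
General solution: -2xy^2 - x^2y^3 - 2x^3y^2 = C.


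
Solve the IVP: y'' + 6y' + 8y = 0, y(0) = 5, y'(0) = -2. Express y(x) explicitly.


Characteristic roots of r² + 6r + 8 = 0 are -4, -2.
General solution y = c₁ e^(-4x) + c₂ e^(-2x).
Apply y(0) = 5: c₁ + c₂ = 5. Apply y'(0) = -2: -4 c₁ - 2 c₂ = -2.
Solve: c₁ = -4, c₂ = 9.
Particular solution: y = -4e^(-4x) + 9e^(-2x).


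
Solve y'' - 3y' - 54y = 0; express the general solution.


Characteristic equation: r² - 3r - 54 = 0.
Factor: (r + 6)(r - 9) = 0 ⇒ r = -6, 9 (distinct real).
General solution: y = C₁e^(-6x) + C₂e^(9x).


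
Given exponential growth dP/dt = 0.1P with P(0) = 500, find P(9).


The ODE dP/dt = 0.1P has solution P(t) = P(0)e^(0.1t).
Substitute P(0) = 500 and t = 9: P(9) = 500 e^(0.90) ≈ 1230.


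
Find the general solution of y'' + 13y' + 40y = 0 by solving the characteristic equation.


Characteristic equation: r² + 13r + 40 = 0.
Factor: (r + 8)(r + 5) = 0 ⇒ r = -8, -5 (distinct real).
General solution: y = C₁e^(-8x) + C₂e^(-5x).


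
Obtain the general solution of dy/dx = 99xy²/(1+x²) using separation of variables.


Separate: dy/y² = 99x/(1+x²) dx.
Integrate LHS: ∫ dy/y² = -1/y.
Integrate RHS via u = 1+x²: (99/2)ln(1+x²) + C.
Result: -1/y = (99/2)ln(1+x²) + C.


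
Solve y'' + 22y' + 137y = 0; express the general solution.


Characteristic equation: r² + 22r + 137 = 0.
Discriminant is negative; roots r = -11 ± 4i (complex conjugate pair).
General solution uses e^(α x)(C₁ cos(β x) + C₂ sin(β x)): y = e^(-11x)(C₁cos(4x) + C₂sin(4x)).


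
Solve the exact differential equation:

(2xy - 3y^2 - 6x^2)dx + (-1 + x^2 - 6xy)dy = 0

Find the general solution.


Check exactness: ∂M/∂y = 2x - 6y and ∂N/∂x = 2x - 6y; equal, so the equation is exact.
Integrate M with respect to x (treating y as constant): ∫M dx = x^2y - 3xy^2 - 2x^3 + h(y).
Differentiate w.r.t. y and set equal to N: the x-dependent terms already match, leaving h'(y) = -1. Integrate: h(y) = -y.
So F(x,y) = -y + x^2y - 3xy^2 - 2x^3.
General solution: -y + x^2y - 3xy^2 - 2x^3 = C.


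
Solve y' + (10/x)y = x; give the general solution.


P(x) = 10/x ⇒ μ = x^10.
(x^10 y)' = x^11 ⇒ x^10 y = x^12/(12) + C.
Solve for y: y = (1/12)x^2 + C/x^10.


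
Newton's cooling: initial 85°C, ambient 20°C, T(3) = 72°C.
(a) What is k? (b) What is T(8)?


Newton's law: T(t) = T_a + (T₀ - T_a)e^(-kt).
(a) Use T(3) = 72: (72 - 20)/(85 - 20) = e^(-k·3), so k = -ln(0.800)/3 ≈ 0.0744.
(b) Apply k to t = 8: T(8) = 20 + (65)e^(-0.595) ≈ 55.8°C.


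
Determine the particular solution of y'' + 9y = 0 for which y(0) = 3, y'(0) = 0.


Characteristic roots of r² + 9 = 0 are ±3i, so y = C₁cos(3x) + C₂sin(3x).
Apply y(0) = 3: C₁ = 3. Differentiate and apply y'(0) = 0: 3·C₂ = 0, so C₂ = 0.
Particular solution: y = 3cos(3x).


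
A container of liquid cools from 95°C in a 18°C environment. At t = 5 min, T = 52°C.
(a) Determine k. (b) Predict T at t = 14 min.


Newton's law: T(t) = T_a + (T₀ - T_a)e^(-kt).
(a) Use T(5) = 52: (52 - 18)/(95 - 18) = e^(-k·5), so k = -ln(0.442)/5 ≈ 0.1635.
(b) Apply k to t = 14: T(14) = 18 + (77)e^(-2.289) ≈ 25.8°C.


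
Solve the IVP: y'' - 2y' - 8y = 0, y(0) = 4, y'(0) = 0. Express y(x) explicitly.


Characteristic roots of r² - 2r - 8 = 0 are 4, -2.
General solution y = c₁ e^(4x) + c₂ e^(-2x).
Apply y(0) = 4: c₁ + c₂ = 4. Apply y'(0) = 0: 4 c₁ - 2 c₂ = 0.
Solve: c₁ = 4/3, c₂ = 8/3.
Particular solution: y = (4/3)e^(4x) + (8/3)e^(-2x).


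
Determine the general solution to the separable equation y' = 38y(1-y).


Separate: dy/[y(1-y)] = 38 dx.
Partial fractions: 1/[y(1-y)] = 1/y + 1/(1-y).
Integrate: ln|y/(1-y)| = 38x + C₀.
Solve for y: y = 1/(1 + Ce^(-38x)).


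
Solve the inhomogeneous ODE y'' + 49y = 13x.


Homogeneous: r² + 49 = 0 ⇒ r = ±7i, y_h = C₁cos(7x) + C₂sin(7x).
Polynomial forcing; try y_p = Ax + B. Then y_p'' + 49 y_p = 49(Ax + B) = 13x, so B = 0 and A = 13/49.
General solution: y = C₁cos(7x) + C₂sin(7x) + (13/49)x.


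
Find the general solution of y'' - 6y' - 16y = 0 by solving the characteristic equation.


Characteristic equation: r² - 6r - 16 = 0.
Factor: (r + 2)(r - 8) = 0 ⇒ r = -2, 8 (distinct real).
General solution: y = C₁e^(-2x) + C₂e^(8x).


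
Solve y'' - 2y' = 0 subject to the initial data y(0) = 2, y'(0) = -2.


Characteristic roots of r² - 2r = 0 are 0, 2.
General solution y = c₁ + c₂ e^(2x).
Apply y(0) = 2: c₁ + c₂ = 2. Apply y'(0) = -2: 0 c₁ + 2 c₂ = -2.
Solve: c₁ = 3, c₂ = -1.
Particular solution: y = 3 - e^(2x).


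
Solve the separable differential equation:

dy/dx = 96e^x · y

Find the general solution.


Separate variables: dy/y = 96e^x dx.
Integrate: ln|y| = 96e^x + C₀.
Exponentiate: y = Ce^(96e^x).


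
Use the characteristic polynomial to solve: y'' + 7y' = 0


Characteristic equation: r² + 7r = 0.
Factor: (r + 7)(r - 0) = 0 ⇒ r = -7, 0 (distinct real).
General solution: y = C₁e^(-7x) + C₂.


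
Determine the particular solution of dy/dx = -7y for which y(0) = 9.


General solution of y' = -7y is y = Ce^(-7x).
Apply y(0) = 9: C = 9.
Particular solution: y = 9e^(-7x).


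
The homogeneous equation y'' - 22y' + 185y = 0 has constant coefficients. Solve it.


Characteristic equation: r² - 22r + 185 = 0.
Discriminant is negative; roots r = 11 ± 8i (complex conjugate pair).
General solution uses e^(α x)(C₁ cos(β x) + C₂ sin(β x)): y = e^(11x)(C₁cos(8x) + C₂sin(8x)).


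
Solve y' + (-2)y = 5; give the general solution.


P(x) = -2 ⇒ μ = e^(-2x).
(μ y)' = 5e^(-2x) ⇒ μ y = -(5/2)e^(-2x) + C.
Divide by μ: y = -5/2 + Ce^(2x).


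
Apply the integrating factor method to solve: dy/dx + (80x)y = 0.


P(x) = 80x ⇒ μ = e^(40x²).
Q(x) = 0 so μ y is constant: y = Ce^(-40x²).


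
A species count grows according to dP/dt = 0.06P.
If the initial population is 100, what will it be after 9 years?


The ODE dP/dt = 0.06P has solution P(t) = P(0)e^(0.06t).
Substitute P(0) = 100 and t = 9: P(9) = 100 e^(0.54) ≈ 172.


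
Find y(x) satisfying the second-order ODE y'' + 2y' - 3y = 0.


Characteristic equation: r² + 2r - 3 = 0.
Factor: (r - 1)(r + 3) = 0 ⇒ r = 1, -3 (distinct real).
General solution: y = C₁e^(x) + C₂e^(-3x).


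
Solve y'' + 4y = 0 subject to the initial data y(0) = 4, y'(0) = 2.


Characteristic roots of r² + 4 = 0 are ±2i, so y = C₁cos(2x) + C₂sin(2x).
Apply y(0) = 4: C₁ = 4. Differentiate and apply y'(0) = 2: 2·C₂ = 2, so C₂ = 1.
Particular solution: y = 4cos(2x) + sin(2x).


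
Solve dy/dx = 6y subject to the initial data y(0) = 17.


General solution of y' = 6y is y = Ce^(6x).
Apply y(0) = 17: C = 17.
Particular solution: y = 17e^(6x).
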